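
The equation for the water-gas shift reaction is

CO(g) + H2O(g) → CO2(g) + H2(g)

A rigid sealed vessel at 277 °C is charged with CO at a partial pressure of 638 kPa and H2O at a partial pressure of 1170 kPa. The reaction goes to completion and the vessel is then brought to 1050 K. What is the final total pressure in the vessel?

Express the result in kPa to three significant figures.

At constant V, partial pressures at 277 °C are proportional to moles, so apply stoichiometry directly to pressures.
P(H2O) required for 638 kPa of CO = (1/1) × 638 = 638.0 kPa; available 1170 kPa, so CO is limiting.
P(H2O) remaining = 1170 − (1/1) × 638 = 532.0 kPa
P(gaseous products) = (1+1)/1 × 638 = 1276 kPa
P_total at 277 °C = 532.0 + 1276 = 1808 kPa
Scaling to 1050 K: P = 1808 × 1050/550.15 = 3451 kPa

3450 kPa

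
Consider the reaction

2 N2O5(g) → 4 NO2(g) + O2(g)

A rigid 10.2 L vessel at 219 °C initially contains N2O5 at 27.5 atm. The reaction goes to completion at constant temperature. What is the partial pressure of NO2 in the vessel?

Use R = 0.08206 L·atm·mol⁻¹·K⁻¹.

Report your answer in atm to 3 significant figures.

55.0 atm

n(N2O5)₀ = PV/RT = (27.5 × 10.2) / (0.08206 × 492.15) = 6.946 mol
n(NO2) = (4/2) × 6.946 = 13.89 mol
P(NO2) = nRT/V = 13.89 × 0.08206 × 492.15 / 10.2 = 55.00 atm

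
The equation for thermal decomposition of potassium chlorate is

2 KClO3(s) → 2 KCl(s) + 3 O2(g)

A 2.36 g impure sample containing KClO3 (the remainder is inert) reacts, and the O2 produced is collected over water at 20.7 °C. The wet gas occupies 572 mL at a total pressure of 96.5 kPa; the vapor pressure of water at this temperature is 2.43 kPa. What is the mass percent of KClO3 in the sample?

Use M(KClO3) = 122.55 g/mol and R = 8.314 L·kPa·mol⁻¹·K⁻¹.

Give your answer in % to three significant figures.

76.2 %

P(O2) = 96.5 − 2.43 = 94.07 kPa
n(O2) = PV/RT = (94.07 × 0.5720) / (8.314 × 293.85) = 0.02202 mol
n(KClO3) = (2/3) × 0.02202 = 0.01468 mol
m(KClO3) = 0.01468 × 122.55 = 1.799 g
%KClO3 = 1.799 / 2.36 × 100 = 76.23%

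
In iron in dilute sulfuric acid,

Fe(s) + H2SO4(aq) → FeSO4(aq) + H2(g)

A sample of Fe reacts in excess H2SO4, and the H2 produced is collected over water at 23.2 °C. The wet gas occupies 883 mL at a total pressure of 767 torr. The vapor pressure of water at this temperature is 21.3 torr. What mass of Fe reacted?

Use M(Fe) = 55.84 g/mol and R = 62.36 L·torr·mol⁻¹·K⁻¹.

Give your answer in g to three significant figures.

P(H2) = 767 − 21.3 = 745.7 torr
n(H2) = PV/RT = (745.7 × 0.8830) / (62.36 × 296.35) = 0.03563 mol
n(Fe) = (1/1) × 0.03563 = 0.03563 mol
m(Fe) = 0.03563 × 55.84 = 1.990 g

1.99 g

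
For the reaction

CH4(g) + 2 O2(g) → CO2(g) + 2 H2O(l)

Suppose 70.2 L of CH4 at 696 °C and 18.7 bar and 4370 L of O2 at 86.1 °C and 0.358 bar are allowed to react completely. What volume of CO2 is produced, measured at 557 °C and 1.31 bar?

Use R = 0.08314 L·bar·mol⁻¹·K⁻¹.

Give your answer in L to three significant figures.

858 L

n(CH4) = PV/RT = (18.7 × 70.2) / (0.08314 × 969.15) = 16.29 mol
n(O2) = PV/RT = (0.358 × 4370) / (0.08314 × 359.25) = 52.38 mol
For 16.29 mol CH4, stoichiometry requires (2/1) × 16.29 = 32.58 mol O2; 52.38 mol is available, so CH4 is limiting.
n(CO2) = (1/1) × 16.29 = 16.29 mol
V(CO2) = nRT/P = 16.29 × 0.08314 × 830.15 / 1.31 = 858.3 L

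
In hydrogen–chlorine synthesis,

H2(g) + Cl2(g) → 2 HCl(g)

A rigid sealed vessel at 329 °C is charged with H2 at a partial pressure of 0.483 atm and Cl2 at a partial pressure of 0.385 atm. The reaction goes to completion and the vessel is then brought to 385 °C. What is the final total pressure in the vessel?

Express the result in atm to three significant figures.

Because the vessel is rigid and T is held at 329 °C, work the stoichiometry in partial pressures (P_i = n_iRT/V).
P(Cl2) required for 0.483 atm of H2 = (1/1) × 0.483 = 0.4830 atm; available 0.385 atm, so Cl2 is limiting.
P(H2) remaining = 0.483 − (1/1) × 0.385 = 0.09800 atm
P(gaseous products) = (2)/1 × 0.385 = 0.7700 atm
P_total at 329 °C = 0.09800 + 0.7700 = 0.8680 atm
Scaling to 385 °C: P = 0.8680 × 658.15/602.15 = 0.9487 atm

0.949 atm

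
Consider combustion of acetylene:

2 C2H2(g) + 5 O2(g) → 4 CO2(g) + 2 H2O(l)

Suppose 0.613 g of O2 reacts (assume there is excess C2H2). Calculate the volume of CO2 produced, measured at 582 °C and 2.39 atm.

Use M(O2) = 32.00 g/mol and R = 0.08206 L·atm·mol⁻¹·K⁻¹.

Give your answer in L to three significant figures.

0.450 L

n(O2) = 0.6130 / 32.00 = 0.01916 mol
n(CO2) = (4/5) × 0.01916 = 0.01533 mol
V = nRT/P = 0.01533 × 0.08206 × 855.15 / 2.39 = 0.4501 L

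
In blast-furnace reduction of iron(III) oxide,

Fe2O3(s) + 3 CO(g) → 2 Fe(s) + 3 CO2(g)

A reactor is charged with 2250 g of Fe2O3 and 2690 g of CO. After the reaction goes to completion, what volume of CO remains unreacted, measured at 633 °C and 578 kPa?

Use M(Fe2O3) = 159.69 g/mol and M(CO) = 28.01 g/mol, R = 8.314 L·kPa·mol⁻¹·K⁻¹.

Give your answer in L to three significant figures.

701 L

n(Fe2O3) = 2250 / 159.69 = 14.09 mol
n(CO) = 2690 / 28.01 = 96.04 mol
For 14.09 mol Fe2O3, stoichiometry requires (3/1) × 14.09 = 42.27 mol CO; 96.04 mol is available, so Fe2O3 is limiting.
n(CO) consumed = (3/1) × 14.09 = 42.27 mol; remaining = 96.04 − 42.27 = 53.77 mol
V(CO) = nRT/P = 53.77 × 8.314 × 906.15 / 578 = 700.8 L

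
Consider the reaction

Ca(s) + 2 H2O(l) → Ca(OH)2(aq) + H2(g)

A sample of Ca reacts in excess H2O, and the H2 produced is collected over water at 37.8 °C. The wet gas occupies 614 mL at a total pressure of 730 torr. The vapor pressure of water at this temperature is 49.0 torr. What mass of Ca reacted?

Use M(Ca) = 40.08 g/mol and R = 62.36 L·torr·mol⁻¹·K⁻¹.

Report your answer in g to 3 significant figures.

0.864 g

P(H2) = 730 − 49.0 = 681.0 torr
n(H2) = PV/RT = (681.0 × 0.6140) / (62.36 × 310.95) = 0.02156 mol
n(Ca) = (1/1) × 0.02156 = 0.02156 mol
m(Ca) = 0.02156 × 40.08 = 0.8641 g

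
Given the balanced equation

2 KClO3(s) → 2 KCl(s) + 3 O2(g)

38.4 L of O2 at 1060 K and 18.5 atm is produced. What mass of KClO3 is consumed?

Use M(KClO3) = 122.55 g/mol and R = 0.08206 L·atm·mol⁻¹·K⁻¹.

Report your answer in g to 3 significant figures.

667 g

n(O2) = PV/RT = (18.5 × 38.4) / (0.08206 × 1060) = 8.167 mol
n(KClO3) = (2/3) × 8.167 = 5.445 mol
m(KClO3) = 5.445 × 122.55 = 667.3 g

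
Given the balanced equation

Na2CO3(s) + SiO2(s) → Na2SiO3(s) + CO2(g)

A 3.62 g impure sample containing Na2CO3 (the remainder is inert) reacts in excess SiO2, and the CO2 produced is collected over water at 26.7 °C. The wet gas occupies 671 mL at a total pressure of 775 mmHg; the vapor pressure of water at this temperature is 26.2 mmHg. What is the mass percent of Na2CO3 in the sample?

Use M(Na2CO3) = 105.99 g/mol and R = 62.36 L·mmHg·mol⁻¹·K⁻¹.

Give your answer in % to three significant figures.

P(CO2) = 775 − 26.2 = 748.8 mmHg
n(CO2) = PV/RT = (748.8 × 0.6710) / (62.36 × 299.85) = 0.02687 mol
n(Na2CO3) = (1/1) × 0.02687 = 0.02687 mol
m(Na2CO3) = 0.02687 × 105.99 = 2.848 g
%Na2CO3 = 2.848 / 3.62 × 100 = 78.67%

78.7 %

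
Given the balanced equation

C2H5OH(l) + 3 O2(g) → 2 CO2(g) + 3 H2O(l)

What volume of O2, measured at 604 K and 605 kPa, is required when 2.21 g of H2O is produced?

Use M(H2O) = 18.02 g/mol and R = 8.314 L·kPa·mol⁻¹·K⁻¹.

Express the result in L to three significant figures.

1.02 L

n(H2O) = 2.210 / 18.02 = 0.1226 mol
n(O2) = (3/3) × 0.1226 = 0.1226 mol
V = nRT/P = 0.1226 × 8.314 × 604 / 605 = 1.018 L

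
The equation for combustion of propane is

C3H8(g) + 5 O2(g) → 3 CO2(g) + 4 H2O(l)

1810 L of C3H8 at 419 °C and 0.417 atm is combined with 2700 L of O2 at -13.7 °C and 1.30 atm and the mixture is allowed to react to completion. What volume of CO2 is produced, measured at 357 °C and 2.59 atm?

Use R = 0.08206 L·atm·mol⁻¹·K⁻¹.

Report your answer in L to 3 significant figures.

796 L

n(C3H8) = PV/RT = (0.417 × 1810) / (0.08206 × 692.15) = 13.29 mol
n(O2) = PV/RT = (1.30 × 2700) / (0.08206 × 259.45) = 164.9 mol
For 13.29 mol C3H8, stoichiometry requires (5/1) × 13.29 = 66.45 mol O2; 164.9 mol is available, so C3H8 is limiting.
n(CO2) = (3/1) × 13.29 = 39.87 mol
V(CO2) = nRT/P = 39.87 × 0.08206 × 630.15 / 2.59 = 796.0 L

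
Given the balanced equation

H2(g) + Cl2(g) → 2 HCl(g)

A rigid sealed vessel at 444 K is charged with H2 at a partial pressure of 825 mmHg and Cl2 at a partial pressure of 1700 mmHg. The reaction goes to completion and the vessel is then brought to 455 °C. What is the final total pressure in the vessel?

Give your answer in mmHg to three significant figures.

At constant V, partial pressures at 444 K are proportional to moles, so apply stoichiometry directly to pressures.
P(Cl2) required for 825 mmHg of H2 = (1/1) × 825 = 825.0 mmHg; available 1700 mmHg, so H2 is limiting.
P(Cl2) remaining = 1700 − (1/1) × 825 = 875.0 mmHg
P(gaseous products) = (2)/1 × 825 = 1650 mmHg
P_total at 444 K = 875.0 + 1650 = 2525 mmHg
Scaling to 455 °C: P = 2525 × 728.15/444 = 4141 mmHg

4140 mmHg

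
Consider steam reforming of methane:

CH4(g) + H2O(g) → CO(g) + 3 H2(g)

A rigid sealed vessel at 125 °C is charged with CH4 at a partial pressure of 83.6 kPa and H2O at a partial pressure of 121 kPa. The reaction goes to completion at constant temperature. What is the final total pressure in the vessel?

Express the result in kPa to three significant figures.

372 kPa

With V and T fixed, P_i ∝ n_i, so the mole ratios apply directly to partial pressures at 125 °C.
P(H2O) required for 83.6 kPa of CH4 = (1/1) × 83.6 = 83.60 kPa; available 121 kPa, so CH4 is limiting.
P(H2O) remaining = 121 − (1/1) × 83.6 = 37.40 kPa
P(gaseous products) = (1+3)/1 × 83.6 = 334.4 kPa
P_total at 125 °C = 37.40 + 334.4 = 371.8 kPa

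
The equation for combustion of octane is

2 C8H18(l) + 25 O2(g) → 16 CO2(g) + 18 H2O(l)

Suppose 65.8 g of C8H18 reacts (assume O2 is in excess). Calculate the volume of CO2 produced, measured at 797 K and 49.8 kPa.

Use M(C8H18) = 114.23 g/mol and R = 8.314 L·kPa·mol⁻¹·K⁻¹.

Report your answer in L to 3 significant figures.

n(C8H18) = 65.80 / 114.23 = 0.5760 mol
n(CO2) = (16/2) × 0.5760 = 4.608 mol
V = nRT/P = 4.608 × 8.314 × 797 / 49.8 = 613.1 L

613 L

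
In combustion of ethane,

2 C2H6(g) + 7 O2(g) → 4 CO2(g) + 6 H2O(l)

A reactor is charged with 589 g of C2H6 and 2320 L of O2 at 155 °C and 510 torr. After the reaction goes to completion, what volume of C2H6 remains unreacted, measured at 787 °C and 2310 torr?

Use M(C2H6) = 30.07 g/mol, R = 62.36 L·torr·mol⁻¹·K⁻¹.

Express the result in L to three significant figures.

n(C2H6) = 589 / 30.07 = 19.59 mol
n(O2) = PV/RT = (510 × 2320) / (62.36 × 428.15) = 44.32 mol
For 19.59 mol C2H6, stoichiometry requires (7/2) × 19.59 = 68.56 mol O2; 44.32 mol is available, so O2 is limiting.
n(C2H6) consumed = (2/7) × 44.32 = 12.66 mol; remaining = 19.59 − 12.66 = 6.930 mol
V(C2H6) = nRT/P = 6.930 × 62.36 × 1060.15 / 2310 = 198.3 L

198 L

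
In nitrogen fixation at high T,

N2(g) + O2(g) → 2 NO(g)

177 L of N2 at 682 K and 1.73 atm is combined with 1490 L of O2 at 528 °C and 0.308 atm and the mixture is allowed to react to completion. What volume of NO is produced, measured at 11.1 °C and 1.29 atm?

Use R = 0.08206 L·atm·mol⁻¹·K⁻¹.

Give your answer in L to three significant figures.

198 L

n(N2) = PV/RT = (1.73 × 177) / (0.08206 × 682) = 5.471 mol
n(O2) = PV/RT = (0.308 × 1490) / (0.08206 × 801.15) = 6.981 mol
For 5.471 mol N2, stoichiometry requires (1/1) × 5.471 = 5.471 mol O2; 6.981 mol is available, so N2 is limiting.
n(NO) = (2/1) × 5.471 = 10.94 mol
V(NO) = nRT/P = 10.94 × 0.08206 × 284.25 / 1.29 = 197.8 L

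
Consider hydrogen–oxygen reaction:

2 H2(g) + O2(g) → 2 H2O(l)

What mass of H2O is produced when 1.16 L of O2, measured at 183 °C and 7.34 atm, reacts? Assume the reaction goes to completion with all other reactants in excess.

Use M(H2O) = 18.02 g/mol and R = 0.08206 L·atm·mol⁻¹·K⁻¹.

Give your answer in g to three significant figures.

8.20 g

n(O2) = PV/RT = (7.34 × 1.16) / (0.08206 × 456.15) = 0.2275 mol
n(H2O) = (2/1) × 0.2275 = 0.4550 mol
m(H2O) = 0.4550 × 18.02 = 8.199 g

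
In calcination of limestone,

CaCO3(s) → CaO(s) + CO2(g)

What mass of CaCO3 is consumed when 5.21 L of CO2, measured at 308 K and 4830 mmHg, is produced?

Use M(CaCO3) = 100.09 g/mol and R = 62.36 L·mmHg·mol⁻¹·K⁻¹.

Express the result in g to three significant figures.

n(CO2) = PV/RT = (4830 × 5.21) / (62.36 × 308) = 1.310 mol
n(CaCO3) = (1/1) × 1.310 = 1.310 mol
m(CaCO3) = 1.310 × 100.09 = 131.1 g

131 g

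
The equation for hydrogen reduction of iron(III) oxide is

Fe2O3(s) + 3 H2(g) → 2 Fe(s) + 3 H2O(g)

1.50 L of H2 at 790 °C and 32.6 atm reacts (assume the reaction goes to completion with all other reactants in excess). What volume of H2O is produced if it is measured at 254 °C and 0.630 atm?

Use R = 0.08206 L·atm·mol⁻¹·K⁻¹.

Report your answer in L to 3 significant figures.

n(H2) = PV/RT = (32.6 × 1.50) / (0.08206 × 1063.15) = 0.5605 mol
n(H2O) = (3/3) × 0.5605 = 0.5605 mol
V = nRT/P = 0.5605 × 0.08206 × 527.15 / 0.630 = 38.49 L

38.5 L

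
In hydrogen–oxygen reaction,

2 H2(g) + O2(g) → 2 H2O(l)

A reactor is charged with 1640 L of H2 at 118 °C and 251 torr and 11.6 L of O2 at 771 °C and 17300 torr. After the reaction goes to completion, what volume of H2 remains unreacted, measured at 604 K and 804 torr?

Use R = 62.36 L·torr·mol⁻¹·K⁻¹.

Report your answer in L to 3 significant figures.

n(H2) = PV/RT = (251 × 1640) / (62.36 × 391.15) = 16.88 mol
n(O2) = PV/RT = (17300 × 11.6) / (62.36 × 1044.15) = 3.082 mol
For 16.88 mol H2, stoichiometry requires (1/2) × 16.88 = 8.440 mol O2; 3.082 mol is available, so O2 is limiting.
n(H2) consumed = (2/1) × 3.082 = 6.164 mol; remaining = 16.88 − 6.164 = 10.72 mol
V(H2) = nRT/P = 10.72 × 62.36 × 604 / 804 = 502.2 L

502 L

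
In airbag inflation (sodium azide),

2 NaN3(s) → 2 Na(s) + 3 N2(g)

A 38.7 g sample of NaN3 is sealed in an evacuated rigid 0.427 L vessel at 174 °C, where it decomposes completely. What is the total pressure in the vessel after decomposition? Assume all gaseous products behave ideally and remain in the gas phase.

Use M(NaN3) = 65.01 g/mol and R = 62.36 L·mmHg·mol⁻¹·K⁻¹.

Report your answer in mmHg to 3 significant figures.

n(NaN3) = 38.7 / 65.01 = 0.5953 mol
n(gas produced) = (3/2) × 0.5953 = 0.8930 mol
P = nRT/V = 0.8930 × 62.36 × 447.15 / 0.427 = 58320 mmHg

58300 mmHg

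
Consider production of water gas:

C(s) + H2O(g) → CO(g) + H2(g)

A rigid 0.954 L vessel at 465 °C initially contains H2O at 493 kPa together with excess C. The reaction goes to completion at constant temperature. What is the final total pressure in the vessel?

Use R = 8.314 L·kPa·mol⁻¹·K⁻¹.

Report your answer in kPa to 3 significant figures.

Since T and V are fixed, P_final/P_initial = n_final/n_initial = 2/1.
P_final = (2/1) × 493 = 986.0 kPa

986 kPa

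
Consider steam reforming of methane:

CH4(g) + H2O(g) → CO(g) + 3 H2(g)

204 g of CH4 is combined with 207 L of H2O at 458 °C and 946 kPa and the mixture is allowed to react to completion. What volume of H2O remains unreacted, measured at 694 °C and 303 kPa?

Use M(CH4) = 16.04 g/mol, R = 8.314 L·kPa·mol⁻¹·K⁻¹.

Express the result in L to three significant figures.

n(CH4) = 204 / 16.04 = 12.72 mol
n(H2O) = PV/RT = (946 × 207) / (8.314 × 731.15) = 32.21 mol
For 12.72 mol CH4, stoichiometry requires (1/1) × 12.72 = 12.72 mol H2O; 32.21 mol is available, so CH4 is limiting.
n(H2O) consumed = (1/1) × 12.72 = 12.72 mol; remaining = 32.21 − 12.72 = 19.49 mol
V(H2O) = nRT/P = 19.49 × 8.314 × 967.15 / 303 = 517.2 L

517 L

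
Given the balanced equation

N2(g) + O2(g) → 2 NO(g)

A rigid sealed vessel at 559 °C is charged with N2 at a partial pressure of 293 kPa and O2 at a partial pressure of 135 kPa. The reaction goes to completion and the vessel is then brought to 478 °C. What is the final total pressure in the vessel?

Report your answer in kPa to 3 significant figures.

386 kPa

At constant V, partial pressures at 559 °C are proportional to moles, so apply stoichiometry directly to pressures.
P(O2) required for 293 kPa of N2 = (1/1) × 293 = 293.0 kPa; available 135 kPa, so O2 is limiting.
P(N2) remaining = 293 − (1/1) × 135 = 158.0 kPa
P(gaseous products) = (2)/1 × 135 = 270.0 kPa
P_total at 559 °C = 158.0 + 270.0 = 428.0 kPa
Scaling to 478 °C: P = 428.0 × 751.15/832.15 = 386.3 kPa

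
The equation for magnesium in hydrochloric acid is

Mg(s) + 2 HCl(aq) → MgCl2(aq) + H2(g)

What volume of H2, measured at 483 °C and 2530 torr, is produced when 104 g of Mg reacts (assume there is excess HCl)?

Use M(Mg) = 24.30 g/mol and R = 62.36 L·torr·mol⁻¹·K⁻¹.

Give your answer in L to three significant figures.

79.8 L

n(Mg) = 104.0 / 24.30 = 4.280 mol
n(H2) = (1/1) × 4.280 = 4.280 mol
V = nRT/P = 4.280 × 62.36 × 756.15 / 2530 = 79.77 L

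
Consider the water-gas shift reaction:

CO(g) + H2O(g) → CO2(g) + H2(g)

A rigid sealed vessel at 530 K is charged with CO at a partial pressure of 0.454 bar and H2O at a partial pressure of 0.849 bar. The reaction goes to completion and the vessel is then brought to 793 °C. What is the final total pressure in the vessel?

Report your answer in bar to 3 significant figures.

With V and T fixed, P_i ∝ n_i, so the mole ratios apply directly to partial pressures at 530 K.
P(H2O) required for 0.454 bar of CO = (1/1) × 0.454 = 0.4540 bar; available 0.849 bar, so CO is limiting.
P(H2O) remaining = 0.849 − (1/1) × 0.454 = 0.3950 bar
P(gaseous products) = (1+1)/1 × 0.454 = 0.9080 bar
P_total at 530 K = 0.3950 + 0.9080 = 1.303 bar
Scaling to 793 °C: P = 1.303 × 1066.15/530 = 2.621 bar

2.62 bar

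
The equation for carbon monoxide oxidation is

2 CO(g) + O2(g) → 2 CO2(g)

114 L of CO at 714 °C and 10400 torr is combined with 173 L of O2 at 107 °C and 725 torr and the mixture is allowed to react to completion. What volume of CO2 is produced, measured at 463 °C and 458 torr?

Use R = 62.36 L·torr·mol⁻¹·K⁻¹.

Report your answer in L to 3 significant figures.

1060 L

n(CO) = PV/RT = (10400 × 114) / (62.36 × 987.15) = 19.26 mol
n(O2) = PV/RT = (725 × 173) / (62.36 × 380.15) = 5.291 mol
For 19.26 mol CO, stoichiometry requires (1/2) × 19.26 = 9.630 mol O2; 5.291 mol is available, so O2 is limiting.
n(CO2) = (2/1) × 5.291 = 10.58 mol
V(CO2) = nRT/P = 10.58 × 62.36 × 736.15 / 458 = 1060 L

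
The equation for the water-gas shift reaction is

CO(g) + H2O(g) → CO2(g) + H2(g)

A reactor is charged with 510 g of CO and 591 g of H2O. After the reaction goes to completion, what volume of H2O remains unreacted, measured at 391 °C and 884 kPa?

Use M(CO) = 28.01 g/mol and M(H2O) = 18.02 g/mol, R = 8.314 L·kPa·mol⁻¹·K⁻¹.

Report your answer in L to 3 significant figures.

n(CO) = 510 / 28.01 = 18.21 mol
n(H2O) = 591 / 18.02 = 32.80 mol
For 18.21 mol CO, stoichiometry requires (1/1) × 18.21 = 18.21 mol H2O; 32.80 mol is available, so CO is limiting.
n(H2O) consumed = (1/1) × 18.21 = 18.21 mol; remaining = 32.80 − 18.21 = 14.59 mol
V(H2O) = nRT/P = 14.59 × 8.314 × 664.15 / 884 = 91.13 L

91.1 L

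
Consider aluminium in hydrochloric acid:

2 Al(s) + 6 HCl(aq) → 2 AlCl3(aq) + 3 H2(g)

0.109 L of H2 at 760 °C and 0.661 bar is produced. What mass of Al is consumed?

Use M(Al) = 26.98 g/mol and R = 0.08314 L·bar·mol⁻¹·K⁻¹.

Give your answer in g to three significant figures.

0.0151 g

n(H2) = PV/RT = (0.661 × 0.109) / (0.08314 × 1033.15) = 0.0008388 mol
n(Al) = (2/3) × 0.0008388 = 0.0005592 mol
m(Al) = 0.0005592 × 26.98 = 0.01509 g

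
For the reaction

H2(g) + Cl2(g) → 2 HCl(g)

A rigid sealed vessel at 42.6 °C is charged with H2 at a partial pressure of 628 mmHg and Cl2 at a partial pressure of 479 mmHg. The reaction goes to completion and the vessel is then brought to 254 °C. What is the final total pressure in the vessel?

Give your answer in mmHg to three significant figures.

Because the vessel is rigid and T is held at 42.6 °C, work the stoichiometry in partial pressures (P_i = n_iRT/V).
P(Cl2) required for 628 mmHg of H2 = (1/1) × 628 = 628.0 mmHg; available 479 mmHg, so Cl2 is limiting.
P(H2) remaining = 628 − (1/1) × 479 = 149.0 mmHg
P(gaseous products) = (2)/1 × 479 = 958.0 mmHg
P_total at 42.6 °C = 149.0 + 958.0 = 1107 mmHg
Scaling to 254 °C: P = 1107 × 527.15/315.75 = 1848 mmHg

1850 mmHg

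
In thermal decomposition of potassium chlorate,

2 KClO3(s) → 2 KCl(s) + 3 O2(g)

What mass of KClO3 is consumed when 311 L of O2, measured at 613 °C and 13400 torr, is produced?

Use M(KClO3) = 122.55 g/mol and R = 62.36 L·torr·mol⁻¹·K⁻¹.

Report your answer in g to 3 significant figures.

n(O2) = PV/RT = (13400 × 311) / (62.36 × 886.15) = 75.41 mol
n(KClO3) = (2/3) × 75.41 = 50.27 mol
m(KClO3) = 50.27 × 122.55 = 6161 g

6160 g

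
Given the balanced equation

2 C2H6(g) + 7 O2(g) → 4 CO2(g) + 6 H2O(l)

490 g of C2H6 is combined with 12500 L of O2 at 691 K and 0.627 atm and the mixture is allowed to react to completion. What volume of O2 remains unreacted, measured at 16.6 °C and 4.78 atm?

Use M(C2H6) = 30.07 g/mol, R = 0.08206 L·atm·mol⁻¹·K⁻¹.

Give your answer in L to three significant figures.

404 L

n(C2H6) = 490 / 30.07 = 16.30 mol
n(O2) = PV/RT = (0.627 × 12500) / (0.08206 × 691) = 138.2 mol
For 16.30 mol C2H6, stoichiometry requires (7/2) × 16.30 = 57.05 mol O2; 138.2 mol is available, so C2H6 is limiting.
n(O2) consumed = (7/2) × 16.30 = 57.05 mol; remaining = 138.2 − 57.05 = 81.15 mol
V(O2) = nRT/P = 81.15 × 0.08206 × 289.75 / 4.78 = 403.7 L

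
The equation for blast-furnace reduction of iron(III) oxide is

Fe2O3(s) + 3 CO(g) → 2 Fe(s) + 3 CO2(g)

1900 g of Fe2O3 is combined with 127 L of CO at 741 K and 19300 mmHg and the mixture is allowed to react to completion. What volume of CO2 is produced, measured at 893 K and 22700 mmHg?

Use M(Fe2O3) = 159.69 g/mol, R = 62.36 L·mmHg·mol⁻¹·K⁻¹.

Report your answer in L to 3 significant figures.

87.6 L

n(Fe2O3) = 1900 / 159.69 = 11.90 mol
n(CO) = PV/RT = (19300 × 127) / (62.36 × 741) = 53.04 mol
For 11.90 mol Fe2O3, stoichiometry requires (3/1) × 11.90 = 35.70 mol CO; 53.04 mol is available, so Fe2O3 is limiting.
n(CO2) = (3/1) × 11.90 = 35.70 mol
V(CO2) = nRT/P = 35.70 × 62.36 × 893 / 22700 = 87.58 L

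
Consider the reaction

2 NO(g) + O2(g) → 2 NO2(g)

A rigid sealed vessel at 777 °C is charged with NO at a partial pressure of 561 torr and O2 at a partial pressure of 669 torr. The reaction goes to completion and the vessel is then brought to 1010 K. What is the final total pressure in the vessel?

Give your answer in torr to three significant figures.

Because the vessel is rigid and T is held at 777 °C, work the stoichiometry in partial pressures (P_i = n_iRT/V).
P(O2) required for 561 torr of NO = (1/2) × 561 = 280.5 torr; available 669 torr, so NO is limiting.
P(O2) remaining = 669 − (1/2) × 561 = 388.5 torr
P(gaseous products) = (2)/2 × 561 = 561.0 torr
P_total at 777 °C = 388.5 + 561.0 = 949.5 torr
Scaling to 1010 K: P = 949.5 × 1010/1050.15 = 913.2 torr

913 torr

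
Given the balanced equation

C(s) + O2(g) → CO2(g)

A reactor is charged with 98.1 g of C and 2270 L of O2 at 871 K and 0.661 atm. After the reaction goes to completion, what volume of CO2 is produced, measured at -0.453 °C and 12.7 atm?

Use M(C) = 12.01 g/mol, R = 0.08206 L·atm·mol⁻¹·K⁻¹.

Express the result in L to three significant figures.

14.4 L

n(C) = 98.1 / 12.01 = 8.168 mol
n(O2) = PV/RT = (0.661 × 2270) / (0.08206 × 871) = 20.99 mol
For 8.168 mol C, stoichiometry requires (1/1) × 8.168 = 8.168 mol O2; 20.99 mol is available, so C is limiting.
n(CO2) = (1/1) × 8.168 = 8.168 mol
V(CO2) = nRT/P = 8.168 × 0.08206 × 272.697 / 12.7 = 14.39 L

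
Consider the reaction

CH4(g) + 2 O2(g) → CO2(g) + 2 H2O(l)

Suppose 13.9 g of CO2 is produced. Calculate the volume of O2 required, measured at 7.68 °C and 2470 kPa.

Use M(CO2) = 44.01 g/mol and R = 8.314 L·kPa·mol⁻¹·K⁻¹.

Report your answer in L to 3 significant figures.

0.597 L

n(CO2) = 13.90 / 44.01 = 0.3158 mol
n(O2) = (2/1) × 0.3158 = 0.6316 mol
V = nRT/P = 0.6316 × 8.314 × 280.83 / 2470 = 0.5970 L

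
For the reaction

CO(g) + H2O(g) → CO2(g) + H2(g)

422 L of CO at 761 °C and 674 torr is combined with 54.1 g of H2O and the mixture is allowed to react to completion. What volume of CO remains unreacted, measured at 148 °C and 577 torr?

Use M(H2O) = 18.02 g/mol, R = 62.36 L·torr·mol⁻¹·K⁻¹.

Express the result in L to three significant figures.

64.1 L

n(CO) = PV/RT = (674 × 422) / (62.36 × 1034.15) = 4.410 mol
n(H2O) = 54.1 / 18.02 = 3.002 mol
For 4.410 mol CO, stoichiometry requires (1/1) × 4.410 = 4.410 mol H2O; 3.002 mol is available, so H2O is limiting.
n(CO) consumed = (1/1) × 3.002 = 3.002 mol; remaining = 4.410 − 3.002 = 1.408 mol
V(CO) = nRT/P = 1.408 × 62.36 × 421.15 / 577 = 64.09 L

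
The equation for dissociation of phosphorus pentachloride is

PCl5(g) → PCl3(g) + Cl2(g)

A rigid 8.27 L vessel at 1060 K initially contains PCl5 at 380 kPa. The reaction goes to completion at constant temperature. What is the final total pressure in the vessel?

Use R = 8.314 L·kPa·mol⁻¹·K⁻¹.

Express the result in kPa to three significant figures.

760 kPa

Rigid vessel, constant T ⇒ P scales with total gas moles (1 → 2).
P_final = (2/1) × 380 = 760.0 kPa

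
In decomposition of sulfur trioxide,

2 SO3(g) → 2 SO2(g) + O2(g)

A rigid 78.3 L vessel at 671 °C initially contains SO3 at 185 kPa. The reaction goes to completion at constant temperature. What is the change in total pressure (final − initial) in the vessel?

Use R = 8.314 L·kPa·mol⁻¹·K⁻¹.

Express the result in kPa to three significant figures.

92.5 kPa

At constant T and V, P ∝ n(gas): 2 mol gas → 3 mol gas.
P_final = (3/2) × 185 = 277.5 kPa; ΔP = 277.5 − 185 = 92.50 kPa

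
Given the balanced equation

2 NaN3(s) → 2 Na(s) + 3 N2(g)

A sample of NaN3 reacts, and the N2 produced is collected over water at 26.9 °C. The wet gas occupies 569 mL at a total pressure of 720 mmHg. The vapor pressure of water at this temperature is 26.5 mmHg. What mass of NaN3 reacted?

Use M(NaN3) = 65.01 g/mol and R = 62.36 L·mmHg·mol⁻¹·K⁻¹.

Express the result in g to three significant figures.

0.914 g

P(N2) = 720 − 26.5 = 693.5 mmHg
n(N2) = PV/RT = (693.5 × 0.5690) / (62.36 × 300.05) = 0.02109 mol
n(NaN3) = (2/3) × 0.02109 = 0.01406 mol
m(NaN3) = 0.01406 × 65.01 = 0.9140 g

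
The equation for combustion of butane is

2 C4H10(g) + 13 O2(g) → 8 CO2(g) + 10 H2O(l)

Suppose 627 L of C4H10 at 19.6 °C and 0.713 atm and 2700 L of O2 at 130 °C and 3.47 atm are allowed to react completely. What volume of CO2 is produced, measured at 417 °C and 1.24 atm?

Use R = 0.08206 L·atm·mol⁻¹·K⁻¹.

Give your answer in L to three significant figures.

n(C4H10) = PV/RT = (0.713 × 627) / (0.08206 × 292.75) = 18.61 mol
n(O2) = PV/RT = (3.47 × 2700) / (0.08206 × 403.15) = 283.2 mol
For 18.61 mol C4H10, stoichiometry requires (13/2) × 18.61 = 121.0 mol O2; 283.2 mol is available, so C4H10 is limiting.
n(CO2) = (8/2) × 18.61 = 74.44 mol
V(CO2) = nRT/P = 74.44 × 0.08206 × 690.15 / 1.24 = 3400 L

3400 L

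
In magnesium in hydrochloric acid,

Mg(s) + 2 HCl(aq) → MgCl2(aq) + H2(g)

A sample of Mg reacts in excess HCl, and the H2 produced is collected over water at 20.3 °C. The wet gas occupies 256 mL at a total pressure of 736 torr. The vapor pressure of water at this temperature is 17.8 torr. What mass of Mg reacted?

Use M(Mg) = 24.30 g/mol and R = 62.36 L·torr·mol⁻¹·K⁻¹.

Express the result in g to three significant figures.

0.244 g

P(H2) = 736 − 17.8 = 718.2 torr
n(H2) = PV/RT = (718.2 × 0.2560) / (62.36 × 293.45) = 0.01005 mol
n(Mg) = (1/1) × 0.01005 = 0.01005 mol
m(Mg) = 0.01005 × 24.30 = 0.2442 g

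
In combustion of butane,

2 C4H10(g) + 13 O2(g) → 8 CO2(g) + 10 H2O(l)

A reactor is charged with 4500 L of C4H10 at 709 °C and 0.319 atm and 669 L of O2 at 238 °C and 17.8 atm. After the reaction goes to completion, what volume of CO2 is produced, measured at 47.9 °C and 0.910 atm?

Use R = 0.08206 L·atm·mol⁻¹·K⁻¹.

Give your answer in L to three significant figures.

2060 L

n(C4H10) = PV/RT = (0.319 × 4500) / (0.08206 × 982.15) = 17.81 mol
n(O2) = PV/RT = (17.8 × 669) / (0.08206 × 511.15) = 283.9 mol
For 17.81 mol C4H10, stoichiometry requires (13/2) × 17.81 = 115.8 mol O2; 283.9 mol is available, so C4H10 is limiting.
n(CO2) = (8/2) × 17.81 = 71.24 mol
V(CO2) = nRT/P = 71.24 × 0.08206 × 321.05 / 0.910 = 2062 L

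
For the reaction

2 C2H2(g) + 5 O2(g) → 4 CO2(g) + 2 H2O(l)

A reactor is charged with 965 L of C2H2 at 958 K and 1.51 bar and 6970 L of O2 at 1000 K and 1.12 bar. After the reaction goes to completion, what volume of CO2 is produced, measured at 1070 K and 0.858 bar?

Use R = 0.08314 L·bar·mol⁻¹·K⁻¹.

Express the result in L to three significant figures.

n(C2H2) = PV/RT = (1.51 × 965) / (0.08314 × 958) = 18.29 mol
n(O2) = PV/RT = (1.12 × 6970) / (0.08314 × 1000) = 93.89 mol
For 18.29 mol C2H2, stoichiometry requires (5/2) × 18.29 = 45.72 mol O2; 93.89 mol is available, so C2H2 is limiting.
n(CO2) = (4/2) × 18.29 = 36.58 mol
V(CO2) = nRT/P = 36.58 × 0.08314 × 1070 / 0.858 = 3793 L

3790 L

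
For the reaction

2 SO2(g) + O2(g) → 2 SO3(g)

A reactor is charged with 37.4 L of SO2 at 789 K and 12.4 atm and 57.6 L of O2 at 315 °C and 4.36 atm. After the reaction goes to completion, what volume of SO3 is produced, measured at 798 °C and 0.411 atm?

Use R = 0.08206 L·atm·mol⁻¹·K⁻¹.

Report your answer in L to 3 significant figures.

1530 L

n(SO2) = PV/RT = (12.4 × 37.4) / (0.08206 × 789) = 7.163 mol
n(O2) = PV/RT = (4.36 × 57.6) / (0.08206 × 588.15) = 5.203 mol
For 7.163 mol SO2, stoichiometry requires (1/2) × 7.163 = 3.582 mol O2; 5.203 mol is available, so SO2 is limiting.
n(SO3) = (2/2) × 7.163 = 7.163 mol
V(SO3) = nRT/P = 7.163 × 0.08206 × 1071.15 / 0.411 = 1532 L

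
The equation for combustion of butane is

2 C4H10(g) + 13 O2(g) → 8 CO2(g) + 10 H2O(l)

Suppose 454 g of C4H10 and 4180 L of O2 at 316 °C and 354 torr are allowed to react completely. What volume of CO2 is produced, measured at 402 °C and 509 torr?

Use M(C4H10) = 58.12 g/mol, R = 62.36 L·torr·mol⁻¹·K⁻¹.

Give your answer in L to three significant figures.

n(C4H10) = 454 / 58.12 = 7.811 mol
n(O2) = PV/RT = (354 × 4180) / (62.36 × 589.15) = 40.28 mol
For 7.811 mol C4H10, stoichiometry requires (13/2) × 7.811 = 50.77 mol O2; 40.28 mol is available, so O2 is limiting.
n(CO2) = (8/13) × 40.28 = 24.79 mol
V(CO2) = nRT/P = 24.79 × 62.36 × 675.15 / 509 = 2051 L

2050 L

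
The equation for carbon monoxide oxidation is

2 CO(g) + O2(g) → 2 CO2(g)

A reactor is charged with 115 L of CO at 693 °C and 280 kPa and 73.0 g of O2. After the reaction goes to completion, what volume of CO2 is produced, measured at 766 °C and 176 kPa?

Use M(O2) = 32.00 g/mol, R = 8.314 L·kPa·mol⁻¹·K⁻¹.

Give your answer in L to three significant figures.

n(CO) = PV/RT = (280 × 115) / (8.314 × 966.15) = 4.009 mol
n(O2) = 73.0 / 32.00 = 2.281 mol
For 4.009 mol CO, stoichiometry requires (1/2) × 4.009 = 2.005 mol O2; 2.281 mol is available, so CO is limiting.
n(CO2) = (2/2) × 4.009 = 4.009 mol
V(CO2) = nRT/P = 4.009 × 8.314 × 1039.15 / 176 = 196.8 L

197 L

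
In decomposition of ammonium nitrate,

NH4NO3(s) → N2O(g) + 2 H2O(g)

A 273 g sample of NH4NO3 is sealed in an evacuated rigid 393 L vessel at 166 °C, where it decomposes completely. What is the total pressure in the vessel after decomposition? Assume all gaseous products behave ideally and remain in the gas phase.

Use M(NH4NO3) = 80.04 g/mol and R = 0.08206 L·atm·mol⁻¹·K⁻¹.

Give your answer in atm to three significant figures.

n(NH4NO3) = 273 / 80.04 = 3.411 mol
n(gas produced) = (3/1) × 3.411 = 10.23 mol
P = nRT/V = 10.23 × 0.08206 × 439.15 / 393 = 0.9381 atm

0.938 atm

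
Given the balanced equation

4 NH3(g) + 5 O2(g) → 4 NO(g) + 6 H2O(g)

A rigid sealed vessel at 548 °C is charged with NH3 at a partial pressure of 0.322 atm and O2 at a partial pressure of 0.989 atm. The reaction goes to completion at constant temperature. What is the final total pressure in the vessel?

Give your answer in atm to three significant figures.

Because the vessel is rigid and T is held at 548 °C, work the stoichiometry in partial pressures (P_i = n_iRT/V).
P(O2) required for 0.322 atm of NH3 = (5/4) × 0.322 = 0.4025 atm; available 0.989 atm, so NH3 is limiting.
P(O2) remaining = 0.989 − (5/4) × 0.322 = 0.5865 atm
P(gaseous products) = (4+6)/4 × 0.322 = 0.8050 atm
P_total at 548 °C = 0.5865 + 0.8050 = 1.392 atm

1.39 atm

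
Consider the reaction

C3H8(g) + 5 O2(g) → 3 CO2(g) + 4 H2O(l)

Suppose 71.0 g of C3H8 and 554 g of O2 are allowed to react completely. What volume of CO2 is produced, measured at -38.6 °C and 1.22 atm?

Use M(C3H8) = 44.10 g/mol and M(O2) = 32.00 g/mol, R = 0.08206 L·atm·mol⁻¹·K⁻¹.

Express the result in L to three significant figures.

76.2 L

n(C3H8) = 71.0 / 44.10 = 1.610 mol
n(O2) = 554 / 32.00 = 17.31 mol
For 1.610 mol C3H8, stoichiometry requires (5/1) × 1.610 = 8.050 mol O2; 17.31 mol is available, so C3H8 is limiting.
n(CO2) = (3/1) × 1.610 = 4.830 mol
V(CO2) = nRT/P = 4.830 × 0.08206 × 234.55 / 1.22 = 76.20 L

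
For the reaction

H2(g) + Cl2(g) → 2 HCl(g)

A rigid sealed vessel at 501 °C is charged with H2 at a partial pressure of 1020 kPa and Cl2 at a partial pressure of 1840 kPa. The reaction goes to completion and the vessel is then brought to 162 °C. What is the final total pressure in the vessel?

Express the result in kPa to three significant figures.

1610 kPa

Because the vessel is rigid and T is held at 501 °C, work the stoichiometry in partial pressures (P_i = n_iRT/V).
P(Cl2) required for 1020 kPa of H2 = (1/1) × 1020 = 1020 kPa; available 1840 kPa, so H2 is limiting.
P(Cl2) remaining = 1840 − (1/1) × 1020 = 820.0 kPa
P(gaseous products) = (2)/1 × 1020 = 2040 kPa
P_total at 501 °C = 820.0 + 2040 = 2860 kPa
Scaling to 162 °C: P = 2860 × 435.15/774.15 = 1608 kPa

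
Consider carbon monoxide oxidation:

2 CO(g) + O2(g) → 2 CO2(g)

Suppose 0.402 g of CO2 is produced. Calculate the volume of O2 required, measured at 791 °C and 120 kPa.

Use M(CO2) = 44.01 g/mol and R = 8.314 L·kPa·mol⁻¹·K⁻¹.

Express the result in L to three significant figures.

n(CO2) = 0.4020 / 44.01 = 0.009134 mol
n(O2) = (1/2) × 0.009134 = 0.004567 mol
V = nRT/P = 0.004567 × 8.314 × 1064.15 / 120 = 0.3367 L

0.337 L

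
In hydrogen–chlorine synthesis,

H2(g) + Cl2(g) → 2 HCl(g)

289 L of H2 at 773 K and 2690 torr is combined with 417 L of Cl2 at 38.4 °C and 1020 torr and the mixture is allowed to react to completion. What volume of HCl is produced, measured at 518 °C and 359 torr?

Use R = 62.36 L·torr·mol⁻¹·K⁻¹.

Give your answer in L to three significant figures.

4430 L

n(H2) = PV/RT = (2690 × 289) / (62.36 × 773) = 16.13 mol
n(Cl2) = PV/RT = (1020 × 417) / (62.36 × 311.55) = 21.89 mol
For 16.13 mol H2, stoichiometry requires (1/1) × 16.13 = 16.13 mol Cl2; 21.89 mol is available, so H2 is limiting.
n(HCl) = (2/1) × 16.13 = 32.26 mol
V(HCl) = nRT/P = 32.26 × 62.36 × 791.15 / 359 = 4433 L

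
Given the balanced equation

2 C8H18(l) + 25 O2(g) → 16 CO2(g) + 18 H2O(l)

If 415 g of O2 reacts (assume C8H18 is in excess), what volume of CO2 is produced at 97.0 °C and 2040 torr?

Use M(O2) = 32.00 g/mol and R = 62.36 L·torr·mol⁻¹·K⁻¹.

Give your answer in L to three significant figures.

93.9 L

n(O2) = 415.0 / 32.00 = 12.97 mol
n(CO2) = (16/25) × 12.97 = 8.301 mol
V = nRT/P = 8.301 × 62.36 × 370.15 / 2040 = 93.93 L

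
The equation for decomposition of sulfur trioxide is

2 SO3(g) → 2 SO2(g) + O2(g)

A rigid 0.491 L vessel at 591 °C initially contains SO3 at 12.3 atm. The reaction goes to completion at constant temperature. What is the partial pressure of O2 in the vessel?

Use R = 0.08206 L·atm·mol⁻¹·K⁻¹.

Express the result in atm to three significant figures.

6.15 atm

n(SO3)₀ = PV/RT = (12.3 × 0.491) / (0.08206 × 864.15) = 0.08517 mol
n(O2) = (1/2) × 0.08517 = 0.04258 mol
P(O2) = nRT/V = 0.04258 × 0.08206 × 864.15 / 0.491 = 6.150 atm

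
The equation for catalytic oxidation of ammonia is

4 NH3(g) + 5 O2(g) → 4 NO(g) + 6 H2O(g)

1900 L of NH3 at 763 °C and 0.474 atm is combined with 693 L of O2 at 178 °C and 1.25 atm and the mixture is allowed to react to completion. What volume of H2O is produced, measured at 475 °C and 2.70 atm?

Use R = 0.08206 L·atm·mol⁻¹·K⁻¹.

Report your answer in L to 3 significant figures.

361 L

n(NH3) = PV/RT = (0.474 × 1900) / (0.08206 × 1036.15) = 10.59 mol
n(O2) = PV/RT = (1.25 × 693) / (0.08206 × 451.15) = 23.40 mol
For 10.59 mol NH3, stoichiometry requires (5/4) × 10.59 = 13.24 mol O2; 23.40 mol is available, so NH3 is limiting.
n(H2O) = (6/4) × 10.59 = 15.88 mol
V(H2O) = nRT/P = 15.88 × 0.08206 × 748.15 / 2.70 = 361.1 L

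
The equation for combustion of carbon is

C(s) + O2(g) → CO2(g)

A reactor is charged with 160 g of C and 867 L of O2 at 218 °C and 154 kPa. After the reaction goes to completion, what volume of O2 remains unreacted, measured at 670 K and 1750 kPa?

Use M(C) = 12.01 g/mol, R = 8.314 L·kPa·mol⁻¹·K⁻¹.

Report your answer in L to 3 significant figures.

61.7 L

n(C) = 160 / 12.01 = 13.32 mol
n(O2) = PV/RT = (154 × 867) / (8.314 × 491.15) = 32.70 mol
For 13.32 mol C, stoichiometry requires (1/1) × 13.32 = 13.32 mol O2; 32.70 mol is available, so C is limiting.
n(O2) consumed = (1/1) × 13.32 = 13.32 mol; remaining = 32.70 − 13.32 = 19.38 mol
V(O2) = nRT/P = 19.38 × 8.314 × 670 / 1750 = 61.69 L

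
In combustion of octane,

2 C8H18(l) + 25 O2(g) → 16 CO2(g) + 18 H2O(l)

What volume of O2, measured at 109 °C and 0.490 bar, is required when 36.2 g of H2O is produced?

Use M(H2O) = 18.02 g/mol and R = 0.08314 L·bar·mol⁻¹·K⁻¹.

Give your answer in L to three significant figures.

n(H2O) = 36.20 / 18.02 = 2.009 mol
n(O2) = (25/18) × 2.009 = 2.790 mol
V = nRT/P = 2.790 × 0.08314 × 382.15 / 0.490 = 180.9 L

181 L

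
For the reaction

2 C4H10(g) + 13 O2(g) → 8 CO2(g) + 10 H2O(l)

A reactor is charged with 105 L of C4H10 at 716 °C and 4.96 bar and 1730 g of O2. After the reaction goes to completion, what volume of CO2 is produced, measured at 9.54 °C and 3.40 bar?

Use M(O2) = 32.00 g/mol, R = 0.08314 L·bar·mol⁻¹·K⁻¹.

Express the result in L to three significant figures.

n(C4H10) = PV/RT = (4.96 × 105) / (0.08314 × 989.15) = 6.333 mol
n(O2) = 1730 / 32.00 = 54.06 mol
For 6.333 mol C4H10, stoichiometry requires (13/2) × 6.333 = 41.16 mol O2; 54.06 mol is available, so C4H10 is limiting.
n(CO2) = (8/2) × 6.333 = 25.33 mol
V(CO2) = nRT/P = 25.33 × 0.08314 × 282.69 / 3.40 = 175.1 L

175 L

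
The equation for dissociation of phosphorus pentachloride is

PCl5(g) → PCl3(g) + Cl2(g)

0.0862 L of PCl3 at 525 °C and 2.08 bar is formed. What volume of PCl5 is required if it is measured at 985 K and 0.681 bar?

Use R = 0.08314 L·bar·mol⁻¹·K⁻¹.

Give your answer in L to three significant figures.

0.325 L

n(PCl3) = PV/RT = (2.08 × 0.0862) / (0.08314 × 798.15) = 0.002702 mol
n(PCl5) = (1/1) × 0.002702 = 0.002702 mol
V = nRT/P = 0.002702 × 0.08314 × 985 / 0.681 = 0.3249 L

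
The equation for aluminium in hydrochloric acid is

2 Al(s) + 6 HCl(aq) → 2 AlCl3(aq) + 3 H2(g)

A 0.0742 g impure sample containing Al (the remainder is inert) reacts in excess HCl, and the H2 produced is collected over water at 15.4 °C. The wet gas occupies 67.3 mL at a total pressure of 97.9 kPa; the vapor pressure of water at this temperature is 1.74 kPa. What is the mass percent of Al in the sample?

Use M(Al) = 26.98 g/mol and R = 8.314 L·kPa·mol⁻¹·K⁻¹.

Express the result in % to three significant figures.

65.4 %

P(H2) = 97.9 − 1.74 = 96.16 kPa
n(H2) = PV/RT = (96.16 × 0.06730) / (8.314 × 288.55) = 0.002698 mol
n(Al) = (2/3) × 0.002698 = 0.001799 mol
m(Al) = 0.001799 × 26.98 = 0.04854 g
%Al = 0.04854 / 0.0742 × 100 = 65.42%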